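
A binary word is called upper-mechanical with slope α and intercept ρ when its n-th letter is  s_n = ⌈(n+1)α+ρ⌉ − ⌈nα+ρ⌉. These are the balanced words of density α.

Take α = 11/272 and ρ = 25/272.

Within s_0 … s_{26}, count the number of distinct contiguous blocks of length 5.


6

t_n = ⌈(n·11+25)/272⌉ for n = 0 … 27:
  n=0…9: ⌈25/272⌉=1 ⌈36/272⌉=1 ⌈47/272⌉=1 ⌈58/272⌉=1 ⌈69/272⌉=1 ⌈80/272⌉=1 ⌈91/272⌉=1 ⌈102/272⌉=1 ⌈113/272⌉=1 ⌈124/272⌉=1
  n=10…19: ⌈135/272⌉=1 ⌈146/272⌉=1 ⌈157/272⌉=1 ⌈168/272⌉=1 ⌈179/272⌉=1 ⌈190/272⌉=1 ⌈201/272⌉=1 ⌈212/272⌉=1 ⌈223/272⌉=1 ⌈234/272⌉=1
  n=20…27: ⌈245/272⌉=1 ⌈256/272⌉=1 ⌈267/272⌉=1 ⌈278/272⌉=2 ⌈289/272⌉=2 ⌈300/272⌉=2 ⌈311/272⌉=2 ⌈322/272⌉=2
s_n = t_(n+1) − t_n for n = 0 … 26 gives
prefix = 000000000000000000000010000
slide a length-5 window over [0..4] … [22..26] (23 windows); first occurrence of each distinct factor:
  [  0..  4] 00000
  [ 18.. 22] 00001
  [ 19.. 23] 00010
  [ 20.. 24] 00100
  [ 21.. 25] 01000
  [ 22.. 26] 10000
  (the other 17 windows repeat one of these)
distinct factors: {00000, 00001, 00010, 00100, 01000, 10000}
count = 6  (Sturmian bound for length 5 is 6)


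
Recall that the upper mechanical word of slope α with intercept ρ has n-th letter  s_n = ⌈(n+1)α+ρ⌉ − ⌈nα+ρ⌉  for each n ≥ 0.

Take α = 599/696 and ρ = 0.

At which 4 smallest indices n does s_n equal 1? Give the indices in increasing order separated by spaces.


0 1 2 3

n=0: ⌈599/696⌉−⌈0/696⌉ = 1−0 = 1  ← one
n=1: ⌈1198/696⌉−⌈599/696⌉ = 2−1 = 1  ← one
n=2: ⌈1797/696⌉−⌈1198/696⌉ = 3−2 = 1  ← one
n=3: ⌈2396/696⌉−⌈1797/696⌉ = 4−3 = 1  ← one
positions of the first 4 ones: 0 1 2 3


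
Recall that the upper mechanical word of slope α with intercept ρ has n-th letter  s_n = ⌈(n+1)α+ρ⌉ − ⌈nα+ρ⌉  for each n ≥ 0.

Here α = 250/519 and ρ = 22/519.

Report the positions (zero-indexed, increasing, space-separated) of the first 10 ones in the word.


1 4 6 8 10 12 14 16 18 20

n=0: ⌈272/519⌉−⌈22/519⌉ = 1−1 = 0
n=1: ⌈522/519⌉−⌈272/519⌉ = 2−1 = 1  ← one
n=2: ⌈772/519⌉−⌈522/519⌉ = 2−2 = 0
n=3: ⌈1022/519⌉−⌈772/519⌉ = 2−2 = 0
n=4: ⌈1272/519⌉−⌈1022/519⌉ = 3−2 = 1  ← one
n=5: ⌈1522/519⌉−⌈1272/519⌉ = 3−3 = 0
n=6: ⌈1772/519⌉−⌈1522/519⌉ = 4−3 = 1  ← one
n=7: ⌈2022/519⌉−⌈1772/519⌉ = 4−4 = 0
n=8: ⌈2272/519⌉−⌈2022/519⌉ = 5−4 = 1  ← one
n=9: ⌈2522/519⌉−⌈2272/519⌉ = 5−5 = 0
n=10: ⌈2772/519⌉−⌈2522/519⌉ = 6−5 = 1  ← one
n=11: ⌈3022/519⌉−⌈2772/519⌉ = 6−6 = 0
n=12: ⌈3272/519⌉−⌈3022/519⌉ = 7−6 = 1  ← one
n=13: ⌈3522/519⌉−⌈3272/519⌉ = 7−7 = 0
n=14: ⌈3772/519⌉−⌈3522/519⌉ = 8−7 = 1  ← one
n=15: ⌈4022/519⌉−⌈3772/519⌉ = 8−8 = 0
n=16: ⌈4272/519⌉−⌈4022/519⌉ = 9−8 = 1  ← one
n=17: ⌈4522/519⌉−⌈4272/519⌉ = 9−9 = 0
n=18: ⌈4772/519⌉−⌈4522/519⌉ = 10−9 = 1  ← one
n=19: ⌈5022/519⌉−⌈4772/519⌉ = 10−10 = 0
n=20: ⌈5272/519⌉−⌈5022/519⌉ = 11−10 = 1  ← one
positions of the first 10 ones: 1 4 6 8 10 12 14 16 18 20


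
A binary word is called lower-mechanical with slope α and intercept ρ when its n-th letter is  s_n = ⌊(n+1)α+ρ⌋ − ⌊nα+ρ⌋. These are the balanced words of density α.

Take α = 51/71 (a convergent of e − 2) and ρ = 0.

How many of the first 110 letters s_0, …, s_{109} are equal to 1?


#1s = Σ_{n=0}^{109} s_n = Σ_{n=0}^{109} (⌊(n+1)α+ρ⌋ − ⌊nα+ρ⌋)
the sum telescopes: every ⌊nα+ρ⌋ with 0 < n < 110 appears once with + and once with −, leaving ⌊110α+ρ⌋ − ⌊0·α+ρ⌋
110α + ρ = (110·51) / 71 = 5610/71
ρ = 0/71
⌊5610/71⌋ = 79,  ⌊0/71⌋ = 0
#1s = 79 − 0 = 79

79


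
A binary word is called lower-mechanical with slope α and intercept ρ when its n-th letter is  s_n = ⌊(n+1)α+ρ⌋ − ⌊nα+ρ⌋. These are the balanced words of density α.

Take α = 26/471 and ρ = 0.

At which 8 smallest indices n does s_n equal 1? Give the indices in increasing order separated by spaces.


n=0: ⌊26/471⌋−⌊0/471⌋ = 0−0 = 0
n=1: ⌊52/471⌋−⌊26/471⌋ = 0−0 = 0
  …
n=18: ⌊494/471⌋−⌊468/471⌋ = 1−0 = 1  ← one
n=19: ⌊520/471⌋−⌊494/471⌋ = 1−1 = 0
n=20: ⌊546/471⌋−⌊520/471⌋ = 1−1 = 0
  …
n=36: ⌊962/471⌋−⌊936/471⌋ = 2−1 = 1  ← one
n=37: ⌊988/471⌋−⌊962/471⌋ = 2−2 = 0
n=38: ⌊1014/471⌋−⌊988/471⌋ = 2−2 = 0
  …
n=54: ⌊1430/471⌋−⌊1404/471⌋ = 3−2 = 1  ← one
n=55: ⌊1456/471⌋−⌊1430/471⌋ = 3−3 = 0
n=56: ⌊1482/471⌋−⌊1456/471⌋ = 3−3 = 0
  …
n=72: ⌊1898/471⌋−⌊1872/471⌋ = 4−3 = 1  ← one
n=73: ⌊1924/471⌋−⌊1898/471⌋ = 4−4 = 0
n=74: ⌊1950/471⌋−⌊1924/471⌋ = 4−4 = 0
  …
n=90: ⌊2366/471⌋−⌊2340/471⌋ = 5−4 = 1  ← one
n=91: ⌊2392/471⌋−⌊2366/471⌋ = 5−5 = 0
n=92: ⌊2418/471⌋−⌊2392/471⌋ = 5−5 = 0
  …
n=108: ⌊2834/471⌋−⌊2808/471⌋ = 6−5 = 1  ← one
n=109: ⌊2860/471⌋−⌊2834/471⌋ = 6−6 = 0
n=110: ⌊2886/471⌋−⌊2860/471⌋ = 6−6 = 0
  …
n=126: ⌊3302/471⌋−⌊3276/471⌋ = 7−6 = 1  ← one
n=127: ⌊3328/471⌋−⌊3302/471⌋ = 7−7 = 0
n=128: ⌊3354/471⌋−⌊3328/471⌋ = 7−7 = 0
  …
n=144: ⌊3770/471⌋−⌊3744/471⌋ = 8−7 = 1  ← one
positions of the first 8 ones: 18 36 54 72 90 108 126 144

18 36 54 72 90 108 126 144


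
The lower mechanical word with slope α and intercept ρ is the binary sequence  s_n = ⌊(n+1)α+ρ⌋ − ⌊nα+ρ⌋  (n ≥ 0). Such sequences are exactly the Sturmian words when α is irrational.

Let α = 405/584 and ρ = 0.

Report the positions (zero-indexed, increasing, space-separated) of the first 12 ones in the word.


1 2 4 5 7 8 10 11 12 14 15 17

n=0: ⌊405/584⌋−⌊0/584⌋ = 0−0 = 0
n=1: ⌊810/584⌋−⌊405/584⌋ = 1−0 = 1  ← one
n=2: ⌊1215/584⌋−⌊810/584⌋ = 2−1 = 1  ← one
n=3: ⌊1620/584⌋−⌊1215/584⌋ = 2−2 = 0
n=4: ⌊2025/584⌋−⌊1620/584⌋ = 3−2 = 1  ← one
n=5: ⌊2430/584⌋−⌊2025/584⌋ = 4−3 = 1  ← one
n=6: ⌊2835/584⌋−⌊2430/584⌋ = 4−4 = 0
n=7: ⌊3240/584⌋−⌊2835/584⌋ = 5−4 = 1  ← one
n=8: ⌊3645/584⌋−⌊3240/584⌋ = 6−5 = 1  ← one
n=9: ⌊4050/584⌋−⌊3645/584⌋ = 6−6 = 0
n=10: ⌊4455/584⌋−⌊4050/584⌋ = 7−6 = 1  ← one
n=11: ⌊4860/584⌋−⌊4455/584⌋ = 8−7 = 1  ← one
n=12: ⌊5265/584⌋−⌊4860/584⌋ = 9−8 = 1  ← one
n=13: ⌊5670/584⌋−⌊5265/584⌋ = 9−9 = 0
n=14: ⌊6075/584⌋−⌊5670/584⌋ = 10−9 = 1  ← one
n=15: ⌊6480/584⌋−⌊6075/584⌋ = 11−10 = 1  ← one
n=16: ⌊6885/584⌋−⌊6480/584⌋ = 11−11 = 0
n=17: ⌊7290/584⌋−⌊6885/584⌋ = 12−11 = 1  ← one
positions of the first 12 ones: 1 2 4 5 7 8 10 11 12 14 15 17


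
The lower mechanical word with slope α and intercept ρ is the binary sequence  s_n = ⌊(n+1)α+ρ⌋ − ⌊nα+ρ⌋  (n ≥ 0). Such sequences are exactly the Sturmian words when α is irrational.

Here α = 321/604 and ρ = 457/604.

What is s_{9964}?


0

(n+1)α + ρ = (9965·321 + 457) / 604 = 3199222/604
nα + ρ     = (9964·321 + 457) / 604 = 3198901/604
⌊3199222/604⌋ = 5296,  ⌊3198901/604⌋ = 5296
s_{9964} = 5296 − 5296 = 0


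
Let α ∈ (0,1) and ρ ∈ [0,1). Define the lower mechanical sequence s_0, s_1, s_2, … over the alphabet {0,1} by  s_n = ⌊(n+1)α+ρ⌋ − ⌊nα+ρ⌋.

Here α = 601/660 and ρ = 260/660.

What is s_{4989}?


(n+1)α + ρ = (4990·601 + 260) / 660 = 2999250/660
nα + ρ     = (4989·601 + 260) / 660 = 2998649/660
⌊2999250/660⌋ = 4544,  ⌊2998649/660⌋ = 4543
s_{4989} = 4544 − 4543 = 1

1


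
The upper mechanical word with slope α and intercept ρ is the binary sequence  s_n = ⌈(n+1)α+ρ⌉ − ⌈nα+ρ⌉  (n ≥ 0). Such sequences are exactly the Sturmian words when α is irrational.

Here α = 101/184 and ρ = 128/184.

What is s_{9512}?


1

(n+1)α + ρ = (9513·101 + 128) / 184 = 960941/184
nα + ρ     = (9512·101 + 128) / 184 = 960840/184
⌈960941/184⌉ = 5223,  ⌈960840/184⌉ = 5222
s_{9512} = 5223 − 5222 = 1


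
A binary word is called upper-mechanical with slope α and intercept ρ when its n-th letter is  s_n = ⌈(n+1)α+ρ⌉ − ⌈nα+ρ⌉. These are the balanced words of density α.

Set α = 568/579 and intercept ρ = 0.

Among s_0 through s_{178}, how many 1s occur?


176

#1s = Σ_{n=0}^{178} s_n = Σ_{n=0}^{178} (⌈(n+1)α+ρ⌉ − ⌈nα+ρ⌉)
the sum telescopes: every ⌈nα+ρ⌉ with 0 < n < 179 appears once with + and once with −, leaving ⌈179α+ρ⌉ − ⌈0·α+ρ⌉
179α + ρ = (179·568) / 579 = 101672/579
ρ = 0/579
⌈101672/579⌉ = 176,  ⌈0/579⌉ = 0
#1s = 176 − 0 = 176


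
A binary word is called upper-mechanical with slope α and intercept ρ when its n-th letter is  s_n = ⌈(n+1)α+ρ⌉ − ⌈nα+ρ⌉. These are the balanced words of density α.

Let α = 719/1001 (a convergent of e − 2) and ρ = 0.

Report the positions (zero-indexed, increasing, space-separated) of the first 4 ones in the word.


0 1 2 4

n=0: ⌈719/1001⌉−⌈0/1001⌉ = 1−0 = 1  ← one
n=1: ⌈1438/1001⌉−⌈719/1001⌉ = 2−1 = 1  ← one
n=2: ⌈2157/1001⌉−⌈1438/1001⌉ = 3−2 = 1  ← one
n=3: ⌈2876/1001⌉−⌈2157/1001⌉ = 3−3 = 0
n=4: ⌈3595/1001⌉−⌈2876/1001⌉ = 4−3 = 1  ← one
positions of the first 4 ones: 0 1 2 4


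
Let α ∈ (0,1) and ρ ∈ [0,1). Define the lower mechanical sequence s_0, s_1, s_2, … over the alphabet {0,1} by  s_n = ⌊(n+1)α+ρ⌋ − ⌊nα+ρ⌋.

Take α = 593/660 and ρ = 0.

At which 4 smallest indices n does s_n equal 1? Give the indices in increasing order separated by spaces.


n=0: ⌊593/660⌋−⌊0/660⌋ = 0−0 = 0
n=1: ⌊1186/660⌋−⌊593/660⌋ = 1−0 = 1  ← one
n=2: ⌊1779/660⌋−⌊1186/660⌋ = 2−1 = 1  ← one
n=3: ⌊2372/660⌋−⌊1779/660⌋ = 3−2 = 1  ← one
n=4: ⌊2965/660⌋−⌊2372/660⌋ = 4−3 = 1  ← one
positions of the first 4 ones: 1 2 3 4

1 2 3 4


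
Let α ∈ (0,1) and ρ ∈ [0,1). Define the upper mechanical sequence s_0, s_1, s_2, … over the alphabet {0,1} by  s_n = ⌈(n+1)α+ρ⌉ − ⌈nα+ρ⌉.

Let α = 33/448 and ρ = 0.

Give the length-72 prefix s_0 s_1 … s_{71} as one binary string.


n=0: ⌈(1·33)/448⌉ − ⌈(0·33)/448⌉ = ⌈33/448⌉ − ⌈0/448⌉ = 1 − 0 = 1
n=1: ⌈(2·33)/448⌉ − ⌈(1·33)/448⌉ = ⌈66/448⌉ − ⌈33/448⌉ = 1 − 1 = 0
n=2: ⌈(3·33)/448⌉ − ⌈(2·33)/448⌉ = ⌈99/448⌉ − ⌈66/448⌉ = 1 − 1 = 0
n=3: ⌈(4·33)/448⌉ − ⌈(3·33)/448⌉ = ⌈132/448⌉ − ⌈99/448⌉ = 1 − 1 = 0
n=4: ⌈(5·33)/448⌉ − ⌈(4·33)/448⌉ = ⌈165/448⌉ − ⌈132/448⌉ = 1 − 1 = 0
n=5: ⌈(6·33)/448⌉ − ⌈(5·33)/448⌉ = ⌈198/448⌉ − ⌈165/448⌉ = 1 − 1 = 0
n=6: ⌈(7·33)/448⌉ − ⌈(6·33)/448⌉ = ⌈231/448⌉ − ⌈198/448⌉ = 1 − 1 = 0
n=7: ⌈(8·33)/448⌉ − ⌈(7·33)/448⌉ = ⌈264/448⌉ − ⌈231/448⌉ = 1 − 1 = 0
n=8: ⌈(9·33)/448⌉ − ⌈(8·33)/448⌉ = ⌈297/448⌉ − ⌈264/448⌉ = 1 − 1 = 0
n=9: ⌈(10·33)/448⌉ − ⌈(9·33)/448⌉ = ⌈330/448⌉ − ⌈297/448⌉ = 1 − 1 = 0
n=10: ⌈(11·33)/448⌉ − ⌈(10·33)/448⌉ = ⌈363/448⌉ − ⌈330/448⌉ = 1 − 1 = 0
n=11: ⌈(12·33)/448⌉ − ⌈(11·33)/448⌉ = ⌈396/448⌉ − ⌈363/448⌉ = 1 − 1 = 0
n=12: ⌈(13·33)/448⌉ − ⌈(12·33)/448⌉ = ⌈429/448⌉ − ⌈396/448⌉ = 1 − 1 = 0
n=13: ⌈(14·33)/448⌉ − ⌈(13·33)/448⌉ = ⌈462/448⌉ − ⌈429/448⌉ = 2 − 1 = 1
n=14: ⌈(15·33)/448⌉ − ⌈(14·33)/448⌉ = ⌈495/448⌉ − ⌈462/448⌉ = 2 − 2 = 0
n=15: ⌈(16·33)/448⌉ − ⌈(15·33)/448⌉ = ⌈528/448⌉ − ⌈495/448⌉ = 2 − 2 = 0
n=16: ⌈(17·33)/448⌉ − ⌈(16·33)/448⌉ = ⌈561/448⌉ − ⌈528/448⌉ = 2 − 2 = 0
n=17: ⌈(18·33)/448⌉ − ⌈(17·33)/448⌉ = ⌈594/448⌉ − ⌈561/448⌉ = 2 − 2 = 0
n=18: ⌈(19·33)/448⌉ − ⌈(18·33)/448⌉ = ⌈627/448⌉ − ⌈594/448⌉ = 2 − 2 = 0
n=19: ⌈(20·33)/448⌉ − ⌈(19·33)/448⌉ = ⌈660/448⌉ − ⌈627/448⌉ = 2 − 2 = 0
n=20: ⌈(21·33)/448⌉ − ⌈(20·33)/448⌉ = ⌈693/448⌉ − ⌈660/448⌉ = 2 − 2 = 0
n=21: ⌈(22·33)/448⌉ − ⌈(21·33)/448⌉ = ⌈726/448⌉ − ⌈693/448⌉ = 2 − 2 = 0
n=22: ⌈(23·33)/448⌉ − ⌈(22·33)/448⌉ = ⌈759/448⌉ − ⌈726/448⌉ = 2 − 2 = 0
n=23: ⌈(24·33)/448⌉ − ⌈(23·33)/448⌉ = ⌈792/448⌉ − ⌈759/448⌉ = 2 − 2 = 0
n=24: ⌈(25·33)/448⌉ − ⌈(24·33)/448⌉ = ⌈825/448⌉ − ⌈792/448⌉ = 2 − 2 = 0
n=25: ⌈(26·33)/448⌉ − ⌈(25·33)/448⌉ = ⌈858/448⌉ − ⌈825/448⌉ = 2 − 2 = 0
n=26: ⌈(27·33)/448⌉ − ⌈(26·33)/448⌉ = ⌈891/448⌉ − ⌈858/448⌉ = 2 − 2 = 0
n=27: ⌈(28·33)/448⌉ − ⌈(27·33)/448⌉ = ⌈924/448⌉ − ⌈891/448⌉ = 3 − 2 = 1
n=28: ⌈(29·33)/448⌉ − ⌈(28·33)/448⌉ = ⌈957/448⌉ − ⌈924/448⌉ = 3 − 3 = 0
n=29: ⌈(30·33)/448⌉ − ⌈(29·33)/448⌉ = ⌈990/448⌉ − ⌈957/448⌉ = 3 − 3 = 0
n=30: ⌈(31·33)/448⌉ − ⌈(30·33)/448⌉ = ⌈1023/448⌉ − ⌈990/448⌉ = 3 − 3 = 0
n=31: ⌈(32·33)/448⌉ − ⌈(31·33)/448⌉ = ⌈1056/448⌉ − ⌈1023/448⌉ = 3 − 3 = 0
n=32: ⌈(33·33)/448⌉ − ⌈(32·33)/448⌉ = ⌈1089/448⌉ − ⌈1056/448⌉ = 3 − 3 = 0
n=33: ⌈(34·33)/448⌉ − ⌈(33·33)/448⌉ = ⌈1122/448⌉ − ⌈1089/448⌉ = 3 − 3 = 0
n=34: ⌈(35·33)/448⌉ − ⌈(34·33)/448⌉ = ⌈1155/448⌉ − ⌈1122/448⌉ = 3 − 3 = 0
n=35: ⌈(36·33)/448⌉ − ⌈(35·33)/448⌉ = ⌈1188/448⌉ − ⌈1155/448⌉ = 3 − 3 = 0
n=36: ⌈(37·33)/448⌉ − ⌈(36·33)/448⌉ = ⌈1221/448⌉ − ⌈1188/448⌉ = 3 − 3 = 0
n=37: ⌈(38·33)/448⌉ − ⌈(37·33)/448⌉ = ⌈1254/448⌉ − ⌈1221/448⌉ = 3 − 3 = 0
n=38: ⌈(39·33)/448⌉ − ⌈(38·33)/448⌉ = ⌈1287/448⌉ − ⌈1254/448⌉ = 3 − 3 = 0
n=39: ⌈(40·33)/448⌉ − ⌈(39·33)/448⌉ = ⌈1320/448⌉ − ⌈1287/448⌉ = 3 − 3 = 0
n=40: ⌈(41·33)/448⌉ − ⌈(40·33)/448⌉ = ⌈1353/448⌉ − ⌈1320/448⌉ = 4 − 3 = 1
n=41: ⌈(42·33)/448⌉ − ⌈(41·33)/448⌉ = ⌈1386/448⌉ − ⌈1353/448⌉ = 4 − 4 = 0
n=42: ⌈(43·33)/448⌉ − ⌈(42·33)/448⌉ = ⌈1419/448⌉ − ⌈1386/448⌉ = 4 − 4 = 0
n=43: ⌈(44·33)/448⌉ − ⌈(43·33)/448⌉ = ⌈1452/448⌉ − ⌈1419/448⌉ = 4 − 4 = 0
n=44: ⌈(45·33)/448⌉ − ⌈(44·33)/448⌉ = ⌈1485/448⌉ − ⌈1452/448⌉ = 4 − 4 = 0
n=45: ⌈(46·33)/448⌉ − ⌈(45·33)/448⌉ = ⌈1518/448⌉ − ⌈1485/448⌉ = 4 − 4 = 0
n=46: ⌈(47·33)/448⌉ − ⌈(46·33)/448⌉ = ⌈1551/448⌉ − ⌈1518/448⌉ = 4 − 4 = 0
n=47: ⌈(48·33)/448⌉ − ⌈(47·33)/448⌉ = ⌈1584/448⌉ − ⌈1551/448⌉ = 4 − 4 = 0
n=48: ⌈(49·33)/448⌉ − ⌈(48·33)/448⌉ = ⌈1617/448⌉ − ⌈1584/448⌉ = 4 − 4 = 0
n=49: ⌈(50·33)/448⌉ − ⌈(49·33)/448⌉ = ⌈1650/448⌉ − ⌈1617/448⌉ = 4 − 4 = 0
n=50: ⌈(51·33)/448⌉ − ⌈(50·33)/448⌉ = ⌈1683/448⌉ − ⌈1650/448⌉ = 4 − 4 = 0
n=51: ⌈(52·33)/448⌉ − ⌈(51·33)/448⌉ = ⌈1716/448⌉ − ⌈1683/448⌉ = 4 − 4 = 0
n=52: ⌈(53·33)/448⌉ − ⌈(52·33)/448⌉ = ⌈1749/448⌉ − ⌈1716/448⌉ = 4 − 4 = 0
n=53: ⌈(54·33)/448⌉ − ⌈(53·33)/448⌉ = ⌈1782/448⌉ − ⌈1749/448⌉ = 4 − 4 = 0
n=54: ⌈(55·33)/448⌉ − ⌈(54·33)/448⌉ = ⌈1815/448⌉ − ⌈1782/448⌉ = 5 − 4 = 1
n=55: ⌈(56·33)/448⌉ − ⌈(55·33)/448⌉ = ⌈1848/448⌉ − ⌈1815/448⌉ = 5 − 5 = 0
n=56: ⌈(57·33)/448⌉ − ⌈(56·33)/448⌉ = ⌈1881/448⌉ − ⌈1848/448⌉ = 5 − 5 = 0
n=57: ⌈(58·33)/448⌉ − ⌈(57·33)/448⌉ = ⌈1914/448⌉ − ⌈1881/448⌉ = 5 − 5 = 0
n=58: ⌈(59·33)/448⌉ − ⌈(58·33)/448⌉ = ⌈1947/448⌉ − ⌈1914/448⌉ = 5 − 5 = 0
n=59: ⌈(60·33)/448⌉ − ⌈(59·33)/448⌉ = ⌈1980/448⌉ − ⌈1947/448⌉ = 5 − 5 = 0
n=60: ⌈(61·33)/448⌉ − ⌈(60·33)/448⌉ = ⌈2013/448⌉ − ⌈1980/448⌉ = 5 − 5 = 0
n=61: ⌈(62·33)/448⌉ − ⌈(61·33)/448⌉ = ⌈2046/448⌉ − ⌈2013/448⌉ = 5 − 5 = 0
n=62: ⌈(63·33)/448⌉ − ⌈(62·33)/448⌉ = ⌈2079/448⌉ − ⌈2046/448⌉ = 5 − 5 = 0
n=63: ⌈(64·33)/448⌉ − ⌈(63·33)/448⌉ = ⌈2112/448⌉ − ⌈2079/448⌉ = 5 − 5 = 0
n=64: ⌈(65·33)/448⌉ − ⌈(64·33)/448⌉ = ⌈2145/448⌉ − ⌈2112/448⌉ = 5 − 5 = 0
n=65: ⌈(66·33)/448⌉ − ⌈(65·33)/448⌉ = ⌈2178/448⌉ − ⌈2145/448⌉ = 5 − 5 = 0
n=66: ⌈(67·33)/448⌉ − ⌈(66·33)/448⌉ = ⌈2211/448⌉ − ⌈2178/448⌉ = 5 − 5 = 0
n=67: ⌈(68·33)/448⌉ − ⌈(67·33)/448⌉ = ⌈2244/448⌉ − ⌈2211/448⌉ = 6 − 5 = 1
n=68: ⌈(69·33)/448⌉ − ⌈(68·33)/448⌉ = ⌈2277/448⌉ − ⌈2244/448⌉ = 6 − 6 = 0
n=69: ⌈(70·33)/448⌉ − ⌈(69·33)/448⌉ = ⌈2310/448⌉ − ⌈2277/448⌉ = 6 − 6 = 0
n=70: ⌈(71·33)/448⌉ − ⌈(70·33)/448⌉ = ⌈2343/448⌉ − ⌈2310/448⌉ = 6 − 6 = 0
n=71: ⌈(72·33)/448⌉ − ⌈(71·33)/448⌉ = ⌈2376/448⌉ − ⌈2343/448⌉ = 6 − 6 = 0

100000000000010000000000000100000000000010000000000000100000000000010000


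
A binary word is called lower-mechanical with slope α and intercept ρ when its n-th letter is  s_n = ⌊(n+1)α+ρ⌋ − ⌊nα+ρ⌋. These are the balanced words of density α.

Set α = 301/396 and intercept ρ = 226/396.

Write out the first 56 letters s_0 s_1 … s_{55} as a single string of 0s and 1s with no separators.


n=0: ⌊(1·301+226)/396⌋ − ⌊(0·301+226)/396⌋ = ⌊527/396⌋ − ⌊226/396⌋ = 1 − 0 = 1
n=1: ⌊(2·301+226)/396⌋ − ⌊(1·301+226)/396⌋ = ⌊828/396⌋ − ⌊527/396⌋ = 2 − 1 = 1
n=2: ⌊(3·301+226)/396⌋ − ⌊(2·301+226)/396⌋ = ⌊1129/396⌋ − ⌊828/396⌋ = 2 − 2 = 0
n=3: ⌊(4·301+226)/396⌋ − ⌊(3·301+226)/396⌋ = ⌊1430/396⌋ − ⌊1129/396⌋ = 3 − 2 = 1
n=4: ⌊(5·301+226)/396⌋ − ⌊(4·301+226)/396⌋ = ⌊1731/396⌋ − ⌊1430/396⌋ = 4 − 3 = 1
n=5: ⌊(6·301+226)/396⌋ − ⌊(5·301+226)/396⌋ = ⌊2032/396⌋ − ⌊1731/396⌋ = 5 − 4 = 1
n=6: ⌊(7·301+226)/396⌋ − ⌊(6·301+226)/396⌋ = ⌊2333/396⌋ − ⌊2032/396⌋ = 5 − 5 = 0
n=7: ⌊(8·301+226)/396⌋ − ⌊(7·301+226)/396⌋ = ⌊2634/396⌋ − ⌊2333/396⌋ = 6 − 5 = 1
n=8: ⌊(9·301+226)/396⌋ − ⌊(8·301+226)/396⌋ = ⌊2935/396⌋ − ⌊2634/396⌋ = 7 − 6 = 1
n=9: ⌊(10·301+226)/396⌋ − ⌊(9·301+226)/396⌋ = ⌊3236/396⌋ − ⌊2935/396⌋ = 8 − 7 = 1
n=10: ⌊(11·301+226)/396⌋ − ⌊(10·301+226)/396⌋ = ⌊3537/396⌋ − ⌊3236/396⌋ = 8 − 8 = 0
n=11: ⌊(12·301+226)/396⌋ − ⌊(11·301+226)/396⌋ = ⌊3838/396⌋ − ⌊3537/396⌋ = 9 − 8 = 1
n=12: ⌊(13·301+226)/396⌋ − ⌊(12·301+226)/396⌋ = ⌊4139/396⌋ − ⌊3838/396⌋ = 10 − 9 = 1
n=13: ⌊(14·301+226)/396⌋ − ⌊(13·301+226)/396⌋ = ⌊4440/396⌋ − ⌊4139/396⌋ = 11 − 10 = 1
n=14: ⌊(15·301+226)/396⌋ − ⌊(14·301+226)/396⌋ = ⌊4741/396⌋ − ⌊4440/396⌋ = 11 − 11 = 0
n=15: ⌊(16·301+226)/396⌋ − ⌊(15·301+226)/396⌋ = ⌊5042/396⌋ − ⌊4741/396⌋ = 12 − 11 = 1
n=16: ⌊(17·301+226)/396⌋ − ⌊(16·301+226)/396⌋ = ⌊5343/396⌋ − ⌊5042/396⌋ = 13 − 12 = 1
n=17: ⌊(18·301+226)/396⌋ − ⌊(17·301+226)/396⌋ = ⌊5644/396⌋ − ⌊5343/396⌋ = 14 − 13 = 1
n=18: ⌊(19·301+226)/396⌋ − ⌊(18·301+226)/396⌋ = ⌊5945/396⌋ − ⌊5644/396⌋ = 15 − 14 = 1
n=19: ⌊(20·301+226)/396⌋ − ⌊(19·301+226)/396⌋ = ⌊6246/396⌋ − ⌊5945/396⌋ = 15 − 15 = 0
n=20: ⌊(21·301+226)/396⌋ − ⌊(20·301+226)/396⌋ = ⌊6547/396⌋ − ⌊6246/396⌋ = 16 − 15 = 1
n=21: ⌊(22·301+226)/396⌋ − ⌊(21·301+226)/396⌋ = ⌊6848/396⌋ − ⌊6547/396⌋ = 17 − 16 = 1
n=22: ⌊(23·301+226)/396⌋ − ⌊(22·301+226)/396⌋ = ⌊7149/396⌋ − ⌊6848/396⌋ = 18 − 17 = 1
n=23: ⌊(24·301+226)/396⌋ − ⌊(23·301+226)/396⌋ = ⌊7450/396⌋ − ⌊7149/396⌋ = 18 − 18 = 0
n=24: ⌊(25·301+226)/396⌋ − ⌊(24·301+226)/396⌋ = ⌊7751/396⌋ − ⌊7450/396⌋ = 19 − 18 = 1
n=25: ⌊(26·301+226)/396⌋ − ⌊(25·301+226)/396⌋ = ⌊8052/396⌋ − ⌊7751/396⌋ = 20 − 19 = 1
n=26: ⌊(27·301+226)/396⌋ − ⌊(26·301+226)/396⌋ = ⌊8353/396⌋ − ⌊8052/396⌋ = 21 − 20 = 1
n=27: ⌊(28·301+226)/396⌋ − ⌊(27·301+226)/396⌋ = ⌊8654/396⌋ − ⌊8353/396⌋ = 21 − 21 = 0
n=28: ⌊(29·301+226)/396⌋ − ⌊(28·301+226)/396⌋ = ⌊8955/396⌋ − ⌊8654/396⌋ = 22 − 21 = 1
n=29: ⌊(30·301+226)/396⌋ − ⌊(29·301+226)/396⌋ = ⌊9256/396⌋ − ⌊8955/396⌋ = 23 − 22 = 1
n=30: ⌊(31·301+226)/396⌋ − ⌊(30·301+226)/396⌋ = ⌊9557/396⌋ − ⌊9256/396⌋ = 24 − 23 = 1
n=31: ⌊(32·301+226)/396⌋ − ⌊(31·301+226)/396⌋ = ⌊9858/396⌋ − ⌊9557/396⌋ = 24 − 24 = 0
n=32: ⌊(33·301+226)/396⌋ − ⌊(32·301+226)/396⌋ = ⌊10159/396⌋ − ⌊9858/396⌋ = 25 − 24 = 1
n=33: ⌊(34·301+226)/396⌋ − ⌊(33·301+226)/396⌋ = ⌊10460/396⌋ − ⌊10159/396⌋ = 26 − 25 = 1
n=34: ⌊(35·301+226)/396⌋ − ⌊(34·301+226)/396⌋ = ⌊10761/396⌋ − ⌊10460/396⌋ = 27 − 26 = 1
n=35: ⌊(36·301+226)/396⌋ − ⌊(35·301+226)/396⌋ = ⌊11062/396⌋ − ⌊10761/396⌋ = 27 − 27 = 0
n=36: ⌊(37·301+226)/396⌋ − ⌊(36·301+226)/396⌋ = ⌊11363/396⌋ − ⌊11062/396⌋ = 28 − 27 = 1
n=37: ⌊(38·301+226)/396⌋ − ⌊(37·301+226)/396⌋ = ⌊11664/396⌋ − ⌊11363/396⌋ = 29 − 28 = 1
n=38: ⌊(39·301+226)/396⌋ − ⌊(38·301+226)/396⌋ = ⌊11965/396⌋ − ⌊11664/396⌋ = 30 − 29 = 1
n=39: ⌊(40·301+226)/396⌋ − ⌊(39·301+226)/396⌋ = ⌊12266/396⌋ − ⌊11965/396⌋ = 30 − 30 = 0
n=40: ⌊(41·301+226)/396⌋ − ⌊(40·301+226)/396⌋ = ⌊12567/396⌋ − ⌊12266/396⌋ = 31 − 30 = 1
n=41: ⌊(42·301+226)/396⌋ − ⌊(41·301+226)/396⌋ = ⌊12868/396⌋ − ⌊12567/396⌋ = 32 − 31 = 1
n=42: ⌊(43·301+226)/396⌋ − ⌊(42·301+226)/396⌋ = ⌊13169/396⌋ − ⌊12868/396⌋ = 33 − 32 = 1
n=43: ⌊(44·301+226)/396⌋ − ⌊(43·301+226)/396⌋ = ⌊13470/396⌋ − ⌊13169/396⌋ = 34 − 33 = 1
n=44: ⌊(45·301+226)/396⌋ − ⌊(44·301+226)/396⌋ = ⌊13771/396⌋ − ⌊13470/396⌋ = 34 − 34 = 0
n=45: ⌊(46·301+226)/396⌋ − ⌊(45·301+226)/396⌋ = ⌊14072/396⌋ − ⌊13771/396⌋ = 35 − 34 = 1
n=46: ⌊(47·301+226)/396⌋ − ⌊(46·301+226)/396⌋ = ⌊14373/396⌋ − ⌊14072/396⌋ = 36 − 35 = 1
n=47: ⌊(48·301+226)/396⌋ − ⌊(47·301+226)/396⌋ = ⌊14674/396⌋ − ⌊14373/396⌋ = 37 − 36 = 1
n=48: ⌊(49·301+226)/396⌋ − ⌊(48·301+226)/396⌋ = ⌊14975/396⌋ − ⌊14674/396⌋ = 37 − 37 = 0
n=49: ⌊(50·301+226)/396⌋ − ⌊(49·301+226)/396⌋ = ⌊15276/396⌋ − ⌊14975/396⌋ = 38 − 37 = 1
n=50: ⌊(51·301+226)/396⌋ − ⌊(50·301+226)/396⌋ = ⌊15577/396⌋ − ⌊15276/396⌋ = 39 − 38 = 1
n=51: ⌊(52·301+226)/396⌋ − ⌊(51·301+226)/396⌋ = ⌊15878/396⌋ − ⌊15577/396⌋ = 40 − 39 = 1
n=52: ⌊(53·301+226)/396⌋ − ⌊(52·301+226)/396⌋ = ⌊16179/396⌋ − ⌊15878/396⌋ = 40 − 40 = 0
n=53: ⌊(54·301+226)/396⌋ − ⌊(53·301+226)/396⌋ = ⌊16480/396⌋ − ⌊16179/396⌋ = 41 − 40 = 1
n=54: ⌊(55·301+226)/396⌋ − ⌊(54·301+226)/396⌋ = ⌊16781/396⌋ − ⌊16480/396⌋ = 42 − 41 = 1
n=55: ⌊(56·301+226)/396⌋ − ⌊(55·301+226)/396⌋ = ⌊17082/396⌋ − ⌊16781/396⌋ = 43 − 42 = 1

11011101110111011110111011101110111011101111011101110111


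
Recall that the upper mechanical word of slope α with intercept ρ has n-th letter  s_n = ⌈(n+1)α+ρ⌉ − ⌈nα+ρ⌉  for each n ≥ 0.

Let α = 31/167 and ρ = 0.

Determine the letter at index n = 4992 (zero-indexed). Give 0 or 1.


(n+1)α + ρ = (4993·31) / 167 = 154783/167
nα + ρ     = (4992·31) / 167 = 154752/167
⌈154783/167⌉ = 927,  ⌈154752/167⌉ = 927
s_{4992} = 927 − 927 = 0

0


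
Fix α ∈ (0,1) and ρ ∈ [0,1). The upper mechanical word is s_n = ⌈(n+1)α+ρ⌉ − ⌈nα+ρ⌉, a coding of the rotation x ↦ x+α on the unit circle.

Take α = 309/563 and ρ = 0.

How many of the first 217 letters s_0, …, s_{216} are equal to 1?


#1s = Σ_{n=0}^{216} s_n = Σ_{n=0}^{216} (⌈(n+1)α+ρ⌉ − ⌈nα+ρ⌉)
the sum telescopes: every ⌈nα+ρ⌉ with 0 < n < 217 appears once with + and once with −, leaving ⌈217α+ρ⌉ − ⌈0·α+ρ⌉
217α + ρ = (217·309) / 563 = 67053/563
ρ = 0/563
⌈67053/563⌉ = 120,  ⌈0/563⌉ = 0
#1s = 120 − 0 = 120

120


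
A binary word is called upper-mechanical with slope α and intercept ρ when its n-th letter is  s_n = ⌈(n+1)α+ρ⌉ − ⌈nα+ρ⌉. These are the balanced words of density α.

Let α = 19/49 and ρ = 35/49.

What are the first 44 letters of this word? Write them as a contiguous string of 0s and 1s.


10010100100101001010010100100101001010010010

n=0: ⌈(1·19+35)/49⌉ − ⌈(0·19+35)/49⌉ = ⌈54/49⌉ − ⌈35/49⌉ = 2 − 1 = 1
n=1: ⌈(2·19+35)/49⌉ − ⌈(1·19+35)/49⌉ = ⌈73/49⌉ − ⌈54/49⌉ = 2 − 2 = 0
n=2: ⌈(3·19+35)/49⌉ − ⌈(2·19+35)/49⌉ = ⌈92/49⌉ − ⌈73/49⌉ = 2 − 2 = 0
n=3: ⌈(4·19+35)/49⌉ − ⌈(3·19+35)/49⌉ = ⌈111/49⌉ − ⌈92/49⌉ = 3 − 2 = 1
n=4: ⌈(5·19+35)/49⌉ − ⌈(4·19+35)/49⌉ = ⌈130/49⌉ − ⌈111/49⌉ = 3 − 3 = 0
n=5: ⌈(6·19+35)/49⌉ − ⌈(5·19+35)/49⌉ = ⌈149/49⌉ − ⌈130/49⌉ = 4 − 3 = 1
n=6: ⌈(7·19+35)/49⌉ − ⌈(6·19+35)/49⌉ = ⌈168/49⌉ − ⌈149/49⌉ = 4 − 4 = 0
n=7: ⌈(8·19+35)/49⌉ − ⌈(7·19+35)/49⌉ = ⌈187/49⌉ − ⌈168/49⌉ = 4 − 4 = 0
n=8: ⌈(9·19+35)/49⌉ − ⌈(8·19+35)/49⌉ = ⌈206/49⌉ − ⌈187/49⌉ = 5 − 4 = 1
n=9: ⌈(10·19+35)/49⌉ − ⌈(9·19+35)/49⌉ = ⌈225/49⌉ − ⌈206/49⌉ = 5 − 5 = 0
n=10: ⌈(11·19+35)/49⌉ − ⌈(10·19+35)/49⌉ = ⌈244/49⌉ − ⌈225/49⌉ = 5 − 5 = 0
n=11: ⌈(12·19+35)/49⌉ − ⌈(11·19+35)/49⌉ = ⌈263/49⌉ − ⌈244/49⌉ = 6 − 5 = 1
n=12: ⌈(13·19+35)/49⌉ − ⌈(12·19+35)/49⌉ = ⌈282/49⌉ − ⌈263/49⌉ = 6 − 6 = 0
n=13: ⌈(14·19+35)/49⌉ − ⌈(13·19+35)/49⌉ = ⌈301/49⌉ − ⌈282/49⌉ = 7 − 6 = 1
n=14: ⌈(15·19+35)/49⌉ − ⌈(14·19+35)/49⌉ = ⌈320/49⌉ − ⌈301/49⌉ = 7 − 7 = 0
n=15: ⌈(16·19+35)/49⌉ − ⌈(15·19+35)/49⌉ = ⌈339/49⌉ − ⌈320/49⌉ = 7 − 7 = 0
n=16: ⌈(17·19+35)/49⌉ − ⌈(16·19+35)/49⌉ = ⌈358/49⌉ − ⌈339/49⌉ = 8 − 7 = 1
n=17: ⌈(18·19+35)/49⌉ − ⌈(17·19+35)/49⌉ = ⌈377/49⌉ − ⌈358/49⌉ = 8 − 8 = 0
n=18: ⌈(19·19+35)/49⌉ − ⌈(18·19+35)/49⌉ = ⌈396/49⌉ − ⌈377/49⌉ = 9 − 8 = 1
n=19: ⌈(20·19+35)/49⌉ − ⌈(19·19+35)/49⌉ = ⌈415/49⌉ − ⌈396/49⌉ = 9 − 9 = 0
n=20: ⌈(21·19+35)/49⌉ − ⌈(20·19+35)/49⌉ = ⌈434/49⌉ − ⌈415/49⌉ = 9 − 9 = 0
n=21: ⌈(22·19+35)/49⌉ − ⌈(21·19+35)/49⌉ = ⌈453/49⌉ − ⌈434/49⌉ = 10 − 9 = 1
n=22: ⌈(23·19+35)/49⌉ − ⌈(22·19+35)/49⌉ = ⌈472/49⌉ − ⌈453/49⌉ = 10 − 10 = 0
n=23: ⌈(24·19+35)/49⌉ − ⌈(23·19+35)/49⌉ = ⌈491/49⌉ − ⌈472/49⌉ = 11 − 10 = 1
n=24: ⌈(25·19+35)/49⌉ − ⌈(24·19+35)/49⌉ = ⌈510/49⌉ − ⌈491/49⌉ = 11 − 11 = 0
n=25: ⌈(26·19+35)/49⌉ − ⌈(25·19+35)/49⌉ = ⌈529/49⌉ − ⌈510/49⌉ = 11 − 11 = 0
n=26: ⌈(27·19+35)/49⌉ − ⌈(26·19+35)/49⌉ = ⌈548/49⌉ − ⌈529/49⌉ = 12 − 11 = 1
n=27: ⌈(28·19+35)/49⌉ − ⌈(27·19+35)/49⌉ = ⌈567/49⌉ − ⌈548/49⌉ = 12 − 12 = 0
n=28: ⌈(29·19+35)/49⌉ − ⌈(28·19+35)/49⌉ = ⌈586/49⌉ − ⌈567/49⌉ = 12 − 12 = 0
n=29: ⌈(30·19+35)/49⌉ − ⌈(29·19+35)/49⌉ = ⌈605/49⌉ − ⌈586/49⌉ = 13 − 12 = 1
n=30: ⌈(31·19+35)/49⌉ − ⌈(30·19+35)/49⌉ = ⌈624/49⌉ − ⌈605/49⌉ = 13 − 13 = 0
n=31: ⌈(32·19+35)/49⌉ − ⌈(31·19+35)/49⌉ = ⌈643/49⌉ − ⌈624/49⌉ = 14 − 13 = 1
n=32: ⌈(33·19+35)/49⌉ − ⌈(32·19+35)/49⌉ = ⌈662/49⌉ − ⌈643/49⌉ = 14 − 14 = 0
n=33: ⌈(34·19+35)/49⌉ − ⌈(33·19+35)/49⌉ = ⌈681/49⌉ − ⌈662/49⌉ = 14 − 14 = 0
n=34: ⌈(35·19+35)/49⌉ − ⌈(34·19+35)/49⌉ = ⌈700/49⌉ − ⌈681/49⌉ = 15 − 14 = 1
n=35: ⌈(36·19+35)/49⌉ − ⌈(35·19+35)/49⌉ = ⌈719/49⌉ − ⌈700/49⌉ = 15 − 15 = 0
n=36: ⌈(37·19+35)/49⌉ − ⌈(36·19+35)/49⌉ = ⌈738/49⌉ − ⌈719/49⌉ = 16 − 15 = 1
n=37: ⌈(38·19+35)/49⌉ − ⌈(37·19+35)/49⌉ = ⌈757/49⌉ − ⌈738/49⌉ = 16 − 16 = 0
n=38: ⌈(39·19+35)/49⌉ − ⌈(38·19+35)/49⌉ = ⌈776/49⌉ − ⌈757/49⌉ = 16 − 16 = 0
n=39: ⌈(40·19+35)/49⌉ − ⌈(39·19+35)/49⌉ = ⌈795/49⌉ − ⌈776/49⌉ = 17 − 16 = 1
n=40: ⌈(41·19+35)/49⌉ − ⌈(40·19+35)/49⌉ = ⌈814/49⌉ − ⌈795/49⌉ = 17 − 17 = 0
n=41: ⌈(42·19+35)/49⌉ − ⌈(41·19+35)/49⌉ = ⌈833/49⌉ − ⌈814/49⌉ = 17 − 17 = 0
n=42: ⌈(43·19+35)/49⌉ − ⌈(42·19+35)/49⌉ = ⌈852/49⌉ − ⌈833/49⌉ = 18 − 17 = 1
n=43: ⌈(44·19+35)/49⌉ − ⌈(43·19+35)/49⌉ = ⌈871/49⌉ − ⌈852/49⌉ = 18 − 18 = 0


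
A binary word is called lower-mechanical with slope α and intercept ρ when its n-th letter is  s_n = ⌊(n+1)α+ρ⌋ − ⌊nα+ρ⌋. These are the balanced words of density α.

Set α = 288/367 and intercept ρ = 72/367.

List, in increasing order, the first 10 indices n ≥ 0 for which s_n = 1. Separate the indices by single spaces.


n=0: ⌊360/367⌋−⌊72/367⌋ = 0−0 = 0
n=1: ⌊648/367⌋−⌊360/367⌋ = 1−0 = 1  ← one
n=2: ⌊936/367⌋−⌊648/367⌋ = 2−1 = 1  ← one
n=3: ⌊1224/367⌋−⌊936/367⌋ = 3−2 = 1  ← one
n=4: ⌊1512/367⌋−⌊1224/367⌋ = 4−3 = 1  ← one
n=5: ⌊1800/367⌋−⌊1512/367⌋ = 4−4 = 0
n=6: ⌊2088/367⌋−⌊1800/367⌋ = 5−4 = 1  ← one
n=7: ⌊2376/367⌋−⌊2088/367⌋ = 6−5 = 1  ← one
n=8: ⌊2664/367⌋−⌊2376/367⌋ = 7−6 = 1  ← one
n=9: ⌊2952/367⌋−⌊2664/367⌋ = 8−7 = 1  ← one
n=10: ⌊3240/367⌋−⌊2952/367⌋ = 8−8 = 0
n=11: ⌊3528/367⌋−⌊3240/367⌋ = 9−8 = 1  ← one
n=12: ⌊3816/367⌋−⌊3528/367⌋ = 10−9 = 1  ← one
positions of the first 10 ones: 1 2 3 4 6 7 8 9 11 12

1 2 3 4 6 7 8 9 11 12


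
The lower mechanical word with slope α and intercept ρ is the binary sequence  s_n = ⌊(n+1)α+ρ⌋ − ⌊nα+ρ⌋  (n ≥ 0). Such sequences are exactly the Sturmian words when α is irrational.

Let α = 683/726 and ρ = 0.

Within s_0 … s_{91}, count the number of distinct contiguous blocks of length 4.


5

t_n = ⌊(n·683)/726⌋ for n = 0 … 92:
  n=0…9: ⌊0/726⌋=0 ⌊683/726⌋=0 ⌊1366/726⌋=1 ⌊2049/726⌋=2 ⌊2732/726⌋=3 ⌊3415/726⌋=4 ⌊4098/726⌋=5 ⌊4781/726⌋=6 ⌊5464/726⌋=7 ⌊6147/726⌋=8
  n=10…19: ⌊6830/726⌋=9 ⌊7513/726⌋=10 ⌊8196/726⌋=11 ⌊8879/726⌋=12 ⌊9562/726⌋=13 ⌊10245/726⌋=14 ⌊10928/726⌋=15 ⌊11611/726⌋=15 ⌊12294/726⌋=16 ⌊12977/726⌋=17
  n=20…29: ⌊13660/726⌋=18 ⌊14343/726⌋=19 ⌊15026/726⌋=20 ⌊15709/726⌋=21 ⌊16392/726⌋=22 ⌊17075/726⌋=23 ⌊17758/726⌋=24 ⌊18441/726⌋=25 ⌊19124/726⌋=26 ⌊19807/726⌋=27
  n=30…39: ⌊20490/726⌋=28 ⌊21173/726⌋=29 ⌊21856/726⌋=30 ⌊22539/726⌋=31 ⌊23222/726⌋=31 ⌊23905/726⌋=32 ⌊24588/726⌋=33 ⌊25271/726⌋=34 ⌊25954/726⌋=35 ⌊26637/726⌋=36
  n=40…49: ⌊27320/726⌋=37 ⌊28003/726⌋=38 ⌊28686/726⌋=39 ⌊29369/726⌋=40 ⌊30052/726⌋=41 ⌊30735/726⌋=42 ⌊31418/726⌋=43 ⌊32101/726⌋=44 ⌊32784/726⌋=45 ⌊33467/726⌋=46
  n=50…59: ⌊34150/726⌋=47 ⌊34833/726⌋=47 ⌊35516/726⌋=48 ⌊36199/726⌋=49 ⌊36882/726⌋=50 ⌊37565/726⌋=51 ⌊38248/726⌋=52 ⌊38931/726⌋=53 ⌊39614/726⌋=54 ⌊40297/726⌋=55
  n=60…69: ⌊40980/726⌋=56 ⌊41663/726⌋=57 ⌊42346/726⌋=58 ⌊43029/726⌋=59 ⌊43712/726⌋=60 ⌊44395/726⌋=61 ⌊45078/726⌋=62 ⌊45761/726⌋=63 ⌊46444/726⌋=63 ⌊47127/726⌋=64
  n=70…79: ⌊47810/726⌋=65 ⌊48493/726⌋=66 ⌊49176/726⌋=67 ⌊49859/726⌋=68 ⌊50542/726⌋=69 ⌊51225/726⌋=70 ⌊51908/726⌋=71 ⌊52591/726⌋=72 ⌊53274/726⌋=73 ⌊53957/726⌋=74
  n=80…89: ⌊54640/726⌋=75 ⌊55323/726⌋=76 ⌊56006/726⌋=77 ⌊56689/726⌋=78 ⌊57372/726⌋=79 ⌊58055/726⌋=79 ⌊58738/726⌋=80 ⌊59421/726⌋=81 ⌊60104/726⌋=82 ⌊60787/726⌋=83
  n=90…92: ⌊61470/726⌋=84 ⌊62153/726⌋=85 ⌊62836/726⌋=86
s_n = t_(n+1) − t_n for n = 0 … 91 gives
prefix = 01111111111111110111111111111111101111111111111111011111111111111110111111111111111101111111
slide a length-4 window over [0..3] … [88..91] (89 windows); first occurrence of each distinct factor:
  [  0..  3] 0111
  [  1..  4] 1111
  [ 13.. 16] 1110
  [ 14.. 17] 1101
  [ 15.. 18] 1011
  (the other 84 windows repeat one of these)
distinct factors: {0111, 1011, 1101, 1110, 1111}
count = 5  (Sturmian bound for length 4 is 5)


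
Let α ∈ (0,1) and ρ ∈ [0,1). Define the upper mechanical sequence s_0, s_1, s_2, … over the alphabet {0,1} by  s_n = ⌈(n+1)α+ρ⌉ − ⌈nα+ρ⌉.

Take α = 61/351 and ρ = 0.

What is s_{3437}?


(n+1)α + ρ = (3438·61) / 351 = 209718/351
nα + ρ     = (3437·61) / 351 = 209657/351
⌈209718/351⌉ = 598,  ⌈209657/351⌉ = 598
s_{3437} = 598 − 598 = 0

0


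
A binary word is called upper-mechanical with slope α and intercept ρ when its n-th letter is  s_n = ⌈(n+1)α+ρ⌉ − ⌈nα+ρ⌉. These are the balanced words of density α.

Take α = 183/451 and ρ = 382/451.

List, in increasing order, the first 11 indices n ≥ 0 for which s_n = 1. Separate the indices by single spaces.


0 2 5 7 10 12 15 17 20 22 25

n=0: ⌈565/451⌉−⌈382/451⌉ = 2−1 = 1  ← one
n=1: ⌈748/451⌉−⌈565/451⌉ = 2−2 = 0
n=2: ⌈931/451⌉−⌈748/451⌉ = 3−2 = 1  ← one
n=3: ⌈1114/451⌉−⌈931/451⌉ = 3−3 = 0
n=4: ⌈1297/451⌉−⌈1114/451⌉ = 3−3 = 0
n=5: ⌈1480/451⌉−⌈1297/451⌉ = 4−3 = 1  ← one
n=6: ⌈1663/451⌉−⌈1480/451⌉ = 4−4 = 0
n=7: ⌈1846/451⌉−⌈1663/451⌉ = 5−4 = 1  ← one
n=8: ⌈2029/451⌉−⌈1846/451⌉ = 5−5 = 0
n=9: ⌈2212/451⌉−⌈2029/451⌉ = 5−5 = 0
n=10: ⌈2395/451⌉−⌈2212/451⌉ = 6−5 = 1  ← one
n=11: ⌈2578/451⌉−⌈2395/451⌉ = 6−6 = 0
n=12: ⌈2761/451⌉−⌈2578/451⌉ = 7−6 = 1  ← one
n=13: ⌈2944/451⌉−⌈2761/451⌉ = 7−7 = 0
n=14: ⌈3127/451⌉−⌈2944/451⌉ = 7−7 = 0
n=15: ⌈3310/451⌉−⌈3127/451⌉ = 8−7 = 1  ← one
n=16: ⌈3493/451⌉−⌈3310/451⌉ = 8−8 = 0
n=17: ⌈3676/451⌉−⌈3493/451⌉ = 9−8 = 1  ← one
n=18: ⌈3859/451⌉−⌈3676/451⌉ = 9−9 = 0
n=19: ⌈4042/451⌉−⌈3859/451⌉ = 9−9 = 0
n=20: ⌈4225/451⌉−⌈4042/451⌉ = 10−9 = 1  ← one
n=21: ⌈4408/451⌉−⌈4225/451⌉ = 10−10 = 0
n=22: ⌈4591/451⌉−⌈4408/451⌉ = 11−10 = 1  ← one
n=23: ⌈4774/451⌉−⌈4591/451⌉ = 11−11 = 0
n=24: ⌈4957/451⌉−⌈4774/451⌉ = 11−11 = 0
n=25: ⌈5140/451⌉−⌈4957/451⌉ = 12−11 = 1  ← one
positions of the first 11 ones: 0 2 5 7 10 12 15 17 20 22 25


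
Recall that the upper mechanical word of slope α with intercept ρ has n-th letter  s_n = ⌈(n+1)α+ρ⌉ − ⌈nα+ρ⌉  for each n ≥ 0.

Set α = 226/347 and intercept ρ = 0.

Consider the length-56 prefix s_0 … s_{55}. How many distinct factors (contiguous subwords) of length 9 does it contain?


10

t_n = ⌈(n·226)/347⌉ for n = 0 … 56:
  n=0…9: ⌈0/347⌉=0 ⌈226/347⌉=1 ⌈452/347⌉=2 ⌈678/347⌉=2 ⌈904/347⌉=3 ⌈1130/347⌉=4 ⌈1356/347⌉=4 ⌈1582/347⌉=5 ⌈1808/347⌉=6 ⌈2034/347⌉=6
  n=10…19: ⌈2260/347⌉=7 ⌈2486/347⌉=8 ⌈2712/347⌉=8 ⌈2938/347⌉=9 ⌈3164/347⌉=10 ⌈3390/347⌉=10 ⌈3616/347⌉=11 ⌈3842/347⌉=12 ⌈4068/347⌉=12 ⌈4294/347⌉=13
  n=20…29: ⌈4520/347⌉=14 ⌈4746/347⌉=14 ⌈4972/347⌉=15 ⌈5198/347⌉=15 ⌈5424/347⌉=16 ⌈5650/347⌉=17 ⌈5876/347⌉=17 ⌈6102/347⌉=18 ⌈6328/347⌉=19 ⌈6554/347⌉=19
  n=30…39: ⌈6780/347⌉=20 ⌈7006/347⌉=21 ⌈7232/347⌉=21 ⌈7458/347⌉=22 ⌈7684/347⌉=23 ⌈7910/347⌉=23 ⌈8136/347⌉=24 ⌈8362/347⌉=25 ⌈8588/347⌉=25 ⌈8814/347⌉=26
  n=40…49: ⌈9040/347⌉=27 ⌈9266/347⌉=27 ⌈9492/347⌉=28 ⌈9718/347⌉=29 ⌈9944/347⌉=29 ⌈10170/347⌉=30 ⌈10396/347⌉=30 ⌈10622/347⌉=31 ⌈10848/347⌉=32 ⌈11074/347⌉=32
  n=50…56: ⌈11300/347⌉=33 ⌈11526/347⌉=34 ⌈11752/347⌉=34 ⌈11978/347⌉=35 ⌈12204/347⌉=36 ⌈12430/347⌉=36 ⌈12656/347⌉=37
s_n = t_(n+1) − t_n for n = 0 … 55 gives
prefix = 11011011011011011011010110110110110110110110101101101101
slide a length-9 window over [0..8] … [47..55] (48 windows); first occurrence of each distinct factor:
  [  0..  8] 110110110
  [  1..  9] 101101101
  [  2.. 10] 011011011
  [ 14.. 22] 011011010
  [ 15.. 23] 110110101
  [ 16.. 24] 101101011
  [ 17.. 25] 011010110
  [ 18.. 26] 110101101
  [ 19.. 27] 101011011
  [ 20.. 28] 010110110
  (the other 38 windows repeat one of these)
distinct factors: {010110110, 011010110, 011011010, 011011011, 101011011, 101101011, 101101101, 110101101, 110110101, 110110110}
count = 10  (Sturmian bound for length 9 is 10)


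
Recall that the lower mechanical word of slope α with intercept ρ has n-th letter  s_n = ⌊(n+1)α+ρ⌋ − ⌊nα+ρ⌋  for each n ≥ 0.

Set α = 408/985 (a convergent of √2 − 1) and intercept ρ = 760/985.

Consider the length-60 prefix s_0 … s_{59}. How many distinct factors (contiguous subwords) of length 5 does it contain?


6

t_n = ⌊(n·408+760)/985⌋ for n = 0 … 60:
  n=0…9: ⌊760/985⌋=0 ⌊1168/985⌋=1 ⌊1576/985⌋=1 ⌊1984/985⌋=2 ⌊2392/985⌋=2 ⌊2800/985⌋=2 ⌊3208/985⌋=3 ⌊3616/985⌋=3 ⌊4024/985⌋=4 ⌊4432/985⌋=4
  n=10…19: ⌊4840/985⌋=4 ⌊5248/985⌋=5 ⌊5656/985⌋=5 ⌊6064/985⌋=6 ⌊6472/985⌋=6 ⌊6880/985⌋=6 ⌊7288/985⌋=7 ⌊7696/985⌋=7 ⌊8104/985⌋=8 ⌊8512/985⌋=8
  n=20…29: ⌊8920/985⌋=9 ⌊9328/985⌋=9 ⌊9736/985⌋=9 ⌊10144/985⌋=10 ⌊10552/985⌋=10 ⌊10960/985⌋=11 ⌊11368/985⌋=11 ⌊11776/985⌋=11 ⌊12184/985⌋=12 ⌊12592/985⌋=12
  n=30…39: ⌊13000/985⌋=13 ⌊13408/985⌋=13 ⌊13816/985⌋=14 ⌊14224/985⌋=14 ⌊14632/985⌋=14 ⌊15040/985⌋=15 ⌊15448/985⌋=15 ⌊15856/985⌋=16 ⌊16264/985⌋=16 ⌊16672/985⌋=16
  n=40…49: ⌊17080/985⌋=17 ⌊17488/985⌋=17 ⌊17896/985⌋=18 ⌊18304/985⌋=18 ⌊18712/985⌋=18 ⌊19120/985⌋=19 ⌊19528/985⌋=19 ⌊19936/985⌋=20 ⌊20344/985⌋=20 ⌊20752/985⌋=21
  n=50…59: ⌊21160/985⌋=21 ⌊21568/985⌋=21 ⌊21976/985⌋=22 ⌊22384/985⌋=22 ⌊22792/985⌋=23 ⌊23200/985⌋=23 ⌊23608/985⌋=23 ⌊24016/985⌋=24 ⌊24424/985⌋=24 ⌊24832/985⌋=25
  n=60: ⌊25240/985⌋=25
s_n = t_(n+1) − t_n for n = 0 … 59 gives
prefix = 101001010010100101010010100101010010100101001010100101001010
slide a length-5 window over [0..4] … [55..59] (56 windows); first occurrence of each distinct factor:
  [  0..  4] 10100
  [  1..  5] 01001
  [  2..  6] 10010
  [  3..  7] 00101
  [  4..  8] 01010
  [ 15.. 19] 10101
  (the other 50 windows repeat one of these)
distinct factors: {00101, 01001, 01010, 10010, 10100, 10101}
count = 6  (Sturmian bound for length 5 is 6)


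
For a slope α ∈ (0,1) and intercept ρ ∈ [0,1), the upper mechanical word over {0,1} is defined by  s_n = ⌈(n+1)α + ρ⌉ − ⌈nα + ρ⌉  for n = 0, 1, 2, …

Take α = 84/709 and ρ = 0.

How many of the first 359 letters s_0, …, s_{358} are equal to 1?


43

#1s = Σ_{n=0}^{358} s_n = Σ_{n=0}^{358} (⌈(n+1)α+ρ⌉ − ⌈nα+ρ⌉)
the sum telescopes: every ⌈nα+ρ⌉ with 0 < n < 359 appears once with + and once with −, leaving ⌈359α+ρ⌉ − ⌈0·α+ρ⌉
359α + ρ = (359·84) / 709 = 30156/709
ρ = 0/709
⌈30156/709⌉ = 43,  ⌈0/709⌉ = 0
#1s = 43 − 0 = 43
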